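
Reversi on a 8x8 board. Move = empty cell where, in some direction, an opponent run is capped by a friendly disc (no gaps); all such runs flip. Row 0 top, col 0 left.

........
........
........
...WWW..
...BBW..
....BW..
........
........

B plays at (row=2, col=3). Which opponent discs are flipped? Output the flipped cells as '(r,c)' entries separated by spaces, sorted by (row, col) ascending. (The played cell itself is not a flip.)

Answer: (3,3)

Derivation:
Dir NW: first cell '.' (not opp) -> no flip
Dir N: first cell '.' (not opp) -> no flip
Dir NE: first cell '.' (not opp) -> no flip
Dir W: first cell '.' (not opp) -> no flip
Dir E: first cell '.' (not opp) -> no flip
Dir SW: first cell '.' (not opp) -> no flip
Dir S: opp run (3,3) capped by B -> flip
Dir SE: opp run (3,4) (4,5), next='.' -> no flip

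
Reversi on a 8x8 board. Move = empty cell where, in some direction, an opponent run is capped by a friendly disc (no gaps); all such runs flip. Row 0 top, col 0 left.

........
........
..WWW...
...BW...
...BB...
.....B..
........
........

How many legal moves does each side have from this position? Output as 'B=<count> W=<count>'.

-- B to move --
(1,1): flips 1 -> legal
(1,2): no bracket -> illegal
(1,3): flips 1 -> legal
(1,4): flips 2 -> legal
(1,5): flips 1 -> legal
(2,1): no bracket -> illegal
(2,5): flips 1 -> legal
(3,1): no bracket -> illegal
(3,2): no bracket -> illegal
(3,5): flips 1 -> legal
(4,5): no bracket -> illegal
B mobility = 6
-- W to move --
(3,2): flips 1 -> legal
(3,5): no bracket -> illegal
(4,2): flips 1 -> legal
(4,5): no bracket -> illegal
(4,6): no bracket -> illegal
(5,2): flips 1 -> legal
(5,3): flips 2 -> legal
(5,4): flips 1 -> legal
(5,6): no bracket -> illegal
(6,4): no bracket -> illegal
(6,5): no bracket -> illegal
(6,6): flips 3 -> legal
W mobility = 6

Answer: B=6 W=6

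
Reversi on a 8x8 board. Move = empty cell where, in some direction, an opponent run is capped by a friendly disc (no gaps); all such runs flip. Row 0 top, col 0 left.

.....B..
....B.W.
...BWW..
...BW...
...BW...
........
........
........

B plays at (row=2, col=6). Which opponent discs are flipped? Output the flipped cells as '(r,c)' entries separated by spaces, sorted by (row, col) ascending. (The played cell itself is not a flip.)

Dir NW: first cell '.' (not opp) -> no flip
Dir N: opp run (1,6), next='.' -> no flip
Dir NE: first cell '.' (not opp) -> no flip
Dir W: opp run (2,5) (2,4) capped by B -> flip
Dir E: first cell '.' (not opp) -> no flip
Dir SW: first cell '.' (not opp) -> no flip
Dir S: first cell '.' (not opp) -> no flip
Dir SE: first cell '.' (not opp) -> no flip

Answer: (2,4) (2,5)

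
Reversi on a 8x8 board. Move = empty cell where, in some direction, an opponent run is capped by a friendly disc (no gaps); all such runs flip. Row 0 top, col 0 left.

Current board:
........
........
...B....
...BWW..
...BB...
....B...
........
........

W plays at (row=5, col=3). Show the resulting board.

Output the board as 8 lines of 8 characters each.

Answer: ........
........
...B....
...BWW..
...BW...
...WB...
........
........

Derivation:
Place W at (5,3); scan 8 dirs for brackets.
Dir NW: first cell '.' (not opp) -> no flip
Dir N: opp run (4,3) (3,3) (2,3), next='.' -> no flip
Dir NE: opp run (4,4) capped by W -> flip
Dir W: first cell '.' (not opp) -> no flip
Dir E: opp run (5,4), next='.' -> no flip
Dir SW: first cell '.' (not opp) -> no flip
Dir S: first cell '.' (not opp) -> no flip
Dir SE: first cell '.' (not opp) -> no flip
All flips: (4,4)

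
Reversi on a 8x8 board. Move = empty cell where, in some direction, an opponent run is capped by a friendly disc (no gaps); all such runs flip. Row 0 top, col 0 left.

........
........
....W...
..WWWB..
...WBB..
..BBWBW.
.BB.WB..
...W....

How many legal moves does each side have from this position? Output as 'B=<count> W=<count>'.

-- B to move --
(1,3): flips 1 -> legal
(1,4): flips 2 -> legal
(1,5): no bracket -> illegal
(2,1): flips 3 -> legal
(2,2): flips 1 -> legal
(2,3): flips 3 -> legal
(2,5): flips 2 -> legal
(3,1): flips 3 -> legal
(4,1): no bracket -> illegal
(4,2): flips 1 -> legal
(4,6): no bracket -> illegal
(4,7): flips 1 -> legal
(5,7): flips 1 -> legal
(6,3): flips 2 -> legal
(6,6): no bracket -> illegal
(6,7): flips 1 -> legal
(7,2): no bracket -> illegal
(7,4): flips 2 -> legal
(7,5): flips 1 -> legal
B mobility = 14
-- W to move --
(2,5): no bracket -> illegal
(2,6): no bracket -> illegal
(3,6): flips 2 -> legal
(4,1): no bracket -> illegal
(4,2): flips 1 -> legal
(4,6): flips 4 -> legal
(5,0): no bracket -> illegal
(5,1): flips 3 -> legal
(6,0): no bracket -> illegal
(6,3): flips 1 -> legal
(6,6): flips 3 -> legal
(7,0): flips 2 -> legal
(7,1): no bracket -> illegal
(7,2): no bracket -> illegal
(7,4): flips 1 -> legal
(7,5): no bracket -> illegal
(7,6): flips 1 -> legal
W mobility = 9

Answer: B=14 W=9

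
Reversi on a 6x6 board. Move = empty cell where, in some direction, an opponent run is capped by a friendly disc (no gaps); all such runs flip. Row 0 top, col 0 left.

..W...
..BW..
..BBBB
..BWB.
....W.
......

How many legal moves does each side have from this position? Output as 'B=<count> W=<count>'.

-- B to move --
(0,1): no bracket -> illegal
(0,3): flips 1 -> legal
(0,4): flips 1 -> legal
(1,1): no bracket -> illegal
(1,4): flips 1 -> legal
(3,5): no bracket -> illegal
(4,2): flips 1 -> legal
(4,3): flips 1 -> legal
(4,5): no bracket -> illegal
(5,3): no bracket -> illegal
(5,4): flips 1 -> legal
(5,5): flips 2 -> legal
B mobility = 7
-- W to move --
(0,1): no bracket -> illegal
(0,3): no bracket -> illegal
(1,1): flips 2 -> legal
(1,4): flips 2 -> legal
(1,5): flips 1 -> legal
(2,1): no bracket -> illegal
(3,1): flips 2 -> legal
(3,5): flips 2 -> legal
(4,1): no bracket -> illegal
(4,2): flips 3 -> legal
(4,3): no bracket -> illegal
(4,5): no bracket -> illegal
W mobility = 6

Answer: B=7 W=6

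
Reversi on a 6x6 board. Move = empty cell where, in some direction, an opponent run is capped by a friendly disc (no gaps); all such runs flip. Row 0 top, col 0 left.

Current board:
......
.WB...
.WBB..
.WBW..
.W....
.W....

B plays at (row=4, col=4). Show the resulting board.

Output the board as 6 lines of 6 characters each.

Answer: ......
.WB...
.WBB..
.WBB..
.W..B.
.W....

Derivation:
Place B at (4,4); scan 8 dirs for brackets.
Dir NW: opp run (3,3) capped by B -> flip
Dir N: first cell '.' (not opp) -> no flip
Dir NE: first cell '.' (not opp) -> no flip
Dir W: first cell '.' (not opp) -> no flip
Dir E: first cell '.' (not opp) -> no flip
Dir SW: first cell '.' (not opp) -> no flip
Dir S: first cell '.' (not opp) -> no flip
Dir SE: first cell '.' (not opp) -> no flip
All flips: (3,3)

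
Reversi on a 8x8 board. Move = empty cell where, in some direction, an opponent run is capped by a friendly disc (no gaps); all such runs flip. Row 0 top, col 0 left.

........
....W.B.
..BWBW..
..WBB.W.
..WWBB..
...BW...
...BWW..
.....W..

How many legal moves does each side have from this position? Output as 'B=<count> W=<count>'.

Answer: B=12 W=11

Derivation:
-- B to move --
(0,3): no bracket -> illegal
(0,4): flips 1 -> legal
(0,5): no bracket -> illegal
(1,2): flips 1 -> legal
(1,3): flips 1 -> legal
(1,5): no bracket -> illegal
(2,1): no bracket -> illegal
(2,6): flips 1 -> legal
(2,7): flips 1 -> legal
(3,1): flips 2 -> legal
(3,5): no bracket -> illegal
(3,7): no bracket -> illegal
(4,1): flips 2 -> legal
(4,6): no bracket -> illegal
(4,7): no bracket -> illegal
(5,1): flips 1 -> legal
(5,2): flips 3 -> legal
(5,5): flips 1 -> legal
(5,6): no bracket -> illegal
(6,6): flips 2 -> legal
(7,3): no bracket -> illegal
(7,4): flips 2 -> legal
(7,6): no bracket -> illegal
B mobility = 12
-- W to move --
(0,5): no bracket -> illegal
(0,6): no bracket -> illegal
(0,7): flips 1 -> legal
(1,1): no bracket -> illegal
(1,2): flips 1 -> legal
(1,3): no bracket -> illegal
(1,5): flips 2 -> legal
(1,7): no bracket -> illegal
(2,1): flips 1 -> legal
(2,6): no bracket -> illegal
(2,7): no bracket -> illegal
(3,1): no bracket -> illegal
(3,5): flips 2 -> legal
(4,6): flips 2 -> legal
(5,2): flips 1 -> legal
(5,5): no bracket -> illegal
(5,6): flips 2 -> legal
(6,2): flips 1 -> legal
(7,2): flips 1 -> legal
(7,3): flips 2 -> legal
(7,4): no bracket -> illegal
W mobility = 11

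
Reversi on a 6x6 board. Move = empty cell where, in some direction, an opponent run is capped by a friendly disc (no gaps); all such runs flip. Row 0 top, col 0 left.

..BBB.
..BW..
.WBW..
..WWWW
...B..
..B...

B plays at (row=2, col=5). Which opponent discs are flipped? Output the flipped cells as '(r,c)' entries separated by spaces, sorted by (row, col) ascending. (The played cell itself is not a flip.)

Answer: (3,4)

Derivation:
Dir NW: first cell '.' (not opp) -> no flip
Dir N: first cell '.' (not opp) -> no flip
Dir NE: edge -> no flip
Dir W: first cell '.' (not opp) -> no flip
Dir E: edge -> no flip
Dir SW: opp run (3,4) capped by B -> flip
Dir S: opp run (3,5), next='.' -> no flip
Dir SE: edge -> no flip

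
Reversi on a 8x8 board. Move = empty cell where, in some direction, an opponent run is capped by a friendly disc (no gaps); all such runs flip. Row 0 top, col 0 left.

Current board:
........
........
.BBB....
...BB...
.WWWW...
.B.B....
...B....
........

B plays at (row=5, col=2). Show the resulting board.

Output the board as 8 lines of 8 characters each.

Answer: ........
........
.BBB....
...BB...
.WWBW...
.BBB....
...B....
........

Derivation:
Place B at (5,2); scan 8 dirs for brackets.
Dir NW: opp run (4,1), next='.' -> no flip
Dir N: opp run (4,2), next='.' -> no flip
Dir NE: opp run (4,3) capped by B -> flip
Dir W: first cell 'B' (not opp) -> no flip
Dir E: first cell 'B' (not opp) -> no flip
Dir SW: first cell '.' (not opp) -> no flip
Dir S: first cell '.' (not opp) -> no flip
Dir SE: first cell 'B' (not opp) -> no flip
All flips: (4,3)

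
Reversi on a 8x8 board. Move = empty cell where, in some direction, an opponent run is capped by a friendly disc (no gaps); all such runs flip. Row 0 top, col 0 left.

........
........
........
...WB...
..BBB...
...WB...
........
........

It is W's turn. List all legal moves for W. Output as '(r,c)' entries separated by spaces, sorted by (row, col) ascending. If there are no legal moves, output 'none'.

Answer: (3,1) (3,5) (5,1) (5,5)

Derivation:
(2,3): no bracket -> illegal
(2,4): no bracket -> illegal
(2,5): no bracket -> illegal
(3,1): flips 1 -> legal
(3,2): no bracket -> illegal
(3,5): flips 2 -> legal
(4,1): no bracket -> illegal
(4,5): no bracket -> illegal
(5,1): flips 1 -> legal
(5,2): no bracket -> illegal
(5,5): flips 2 -> legal
(6,3): no bracket -> illegal
(6,4): no bracket -> illegal
(6,5): no bracket -> illegal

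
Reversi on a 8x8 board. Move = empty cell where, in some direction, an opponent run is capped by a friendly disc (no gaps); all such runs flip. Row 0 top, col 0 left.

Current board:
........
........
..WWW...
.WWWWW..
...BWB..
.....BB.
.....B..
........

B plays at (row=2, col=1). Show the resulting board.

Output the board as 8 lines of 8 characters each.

Answer: ........
........
.BWWW...
.WBWWW..
...BWB..
.....BB.
.....B..
........

Derivation:
Place B at (2,1); scan 8 dirs for brackets.
Dir NW: first cell '.' (not opp) -> no flip
Dir N: first cell '.' (not opp) -> no flip
Dir NE: first cell '.' (not opp) -> no flip
Dir W: first cell '.' (not opp) -> no flip
Dir E: opp run (2,2) (2,3) (2,4), next='.' -> no flip
Dir SW: first cell '.' (not opp) -> no flip
Dir S: opp run (3,1), next='.' -> no flip
Dir SE: opp run (3,2) capped by B -> flip
All flips: (3,2)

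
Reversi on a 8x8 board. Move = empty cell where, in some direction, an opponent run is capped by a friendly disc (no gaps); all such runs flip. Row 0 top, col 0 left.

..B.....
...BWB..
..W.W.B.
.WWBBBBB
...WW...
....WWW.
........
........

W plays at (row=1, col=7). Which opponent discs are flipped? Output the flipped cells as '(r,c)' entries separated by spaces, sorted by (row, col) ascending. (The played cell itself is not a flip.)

Dir NW: first cell '.' (not opp) -> no flip
Dir N: first cell '.' (not opp) -> no flip
Dir NE: edge -> no flip
Dir W: first cell '.' (not opp) -> no flip
Dir E: edge -> no flip
Dir SW: opp run (2,6) (3,5) capped by W -> flip
Dir S: first cell '.' (not opp) -> no flip
Dir SE: edge -> no flip

Answer: (2,6) (3,5)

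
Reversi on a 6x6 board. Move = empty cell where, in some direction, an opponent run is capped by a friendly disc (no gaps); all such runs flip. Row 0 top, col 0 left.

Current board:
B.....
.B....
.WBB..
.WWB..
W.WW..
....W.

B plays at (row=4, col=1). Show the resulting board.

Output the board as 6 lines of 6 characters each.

Place B at (4,1); scan 8 dirs for brackets.
Dir NW: first cell '.' (not opp) -> no flip
Dir N: opp run (3,1) (2,1) capped by B -> flip
Dir NE: opp run (3,2) capped by B -> flip
Dir W: opp run (4,0), next=edge -> no flip
Dir E: opp run (4,2) (4,3), next='.' -> no flip
Dir SW: first cell '.' (not opp) -> no flip
Dir S: first cell '.' (not opp) -> no flip
Dir SE: first cell '.' (not opp) -> no flip
All flips: (2,1) (3,1) (3,2)

Answer: B.....
.B....
.BBB..
.BBB..
WBWW..
....W.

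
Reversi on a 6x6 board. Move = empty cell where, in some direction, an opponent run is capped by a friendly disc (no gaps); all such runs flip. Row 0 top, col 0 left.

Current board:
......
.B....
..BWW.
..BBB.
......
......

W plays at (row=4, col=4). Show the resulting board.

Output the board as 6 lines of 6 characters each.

Place W at (4,4); scan 8 dirs for brackets.
Dir NW: opp run (3,3) (2,2) (1,1), next='.' -> no flip
Dir N: opp run (3,4) capped by W -> flip
Dir NE: first cell '.' (not opp) -> no flip
Dir W: first cell '.' (not opp) -> no flip
Dir E: first cell '.' (not opp) -> no flip
Dir SW: first cell '.' (not opp) -> no flip
Dir S: first cell '.' (not opp) -> no flip
Dir SE: first cell '.' (not opp) -> no flip
All flips: (3,4)

Answer: ......
.B....
..BWW.
..BBW.
....W.
......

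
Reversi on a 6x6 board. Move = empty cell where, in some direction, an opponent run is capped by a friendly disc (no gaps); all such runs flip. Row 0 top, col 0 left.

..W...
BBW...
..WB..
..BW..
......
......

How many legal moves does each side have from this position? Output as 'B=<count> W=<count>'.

Answer: B=6 W=7

Derivation:
-- B to move --
(0,1): flips 1 -> legal
(0,3): no bracket -> illegal
(1,3): flips 1 -> legal
(2,1): flips 1 -> legal
(2,4): no bracket -> illegal
(3,1): no bracket -> illegal
(3,4): flips 1 -> legal
(4,2): no bracket -> illegal
(4,3): flips 1 -> legal
(4,4): flips 2 -> legal
B mobility = 6
-- W to move --
(0,0): flips 1 -> legal
(0,1): no bracket -> illegal
(1,3): flips 1 -> legal
(1,4): no bracket -> illegal
(2,0): flips 1 -> legal
(2,1): no bracket -> illegal
(2,4): flips 1 -> legal
(3,1): flips 1 -> legal
(3,4): flips 1 -> legal
(4,1): no bracket -> illegal
(4,2): flips 1 -> legal
(4,3): no bracket -> illegal
W mobility = 7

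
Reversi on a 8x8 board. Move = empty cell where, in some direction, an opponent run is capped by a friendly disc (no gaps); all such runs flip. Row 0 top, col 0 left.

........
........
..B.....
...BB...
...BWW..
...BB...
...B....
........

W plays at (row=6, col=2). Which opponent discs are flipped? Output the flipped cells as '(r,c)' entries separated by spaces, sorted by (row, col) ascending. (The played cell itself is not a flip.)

Answer: (5,3)

Derivation:
Dir NW: first cell '.' (not opp) -> no flip
Dir N: first cell '.' (not opp) -> no flip
Dir NE: opp run (5,3) capped by W -> flip
Dir W: first cell '.' (not opp) -> no flip
Dir E: opp run (6,3), next='.' -> no flip
Dir SW: first cell '.' (not opp) -> no flip
Dir S: first cell '.' (not opp) -> no flip
Dir SE: first cell '.' (not opp) -> no flip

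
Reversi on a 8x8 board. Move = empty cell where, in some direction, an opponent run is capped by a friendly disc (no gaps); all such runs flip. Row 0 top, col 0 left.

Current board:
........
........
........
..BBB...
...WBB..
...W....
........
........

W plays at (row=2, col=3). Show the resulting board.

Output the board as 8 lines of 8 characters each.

Place W at (2,3); scan 8 dirs for brackets.
Dir NW: first cell '.' (not opp) -> no flip
Dir N: first cell '.' (not opp) -> no flip
Dir NE: first cell '.' (not opp) -> no flip
Dir W: first cell '.' (not opp) -> no flip
Dir E: first cell '.' (not opp) -> no flip
Dir SW: opp run (3,2), next='.' -> no flip
Dir S: opp run (3,3) capped by W -> flip
Dir SE: opp run (3,4) (4,5), next='.' -> no flip
All flips: (3,3)

Answer: ........
........
...W....
..BWB...
...WBB..
...W....
........
........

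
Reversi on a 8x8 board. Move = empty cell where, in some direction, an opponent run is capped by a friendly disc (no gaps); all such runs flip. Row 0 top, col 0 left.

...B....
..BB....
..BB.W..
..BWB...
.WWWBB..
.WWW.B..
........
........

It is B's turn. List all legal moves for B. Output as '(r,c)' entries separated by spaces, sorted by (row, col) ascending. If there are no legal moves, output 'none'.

Answer: (1,6) (4,0) (5,0) (5,4) (6,1) (6,2) (6,3)

Derivation:
(1,4): no bracket -> illegal
(1,5): no bracket -> illegal
(1,6): flips 1 -> legal
(2,4): no bracket -> illegal
(2,6): no bracket -> illegal
(3,0): no bracket -> illegal
(3,1): no bracket -> illegal
(3,5): no bracket -> illegal
(3,6): no bracket -> illegal
(4,0): flips 3 -> legal
(5,0): flips 1 -> legal
(5,4): flips 1 -> legal
(6,0): no bracket -> illegal
(6,1): flips 2 -> legal
(6,2): flips 3 -> legal
(6,3): flips 3 -> legal
(6,4): no bracket -> illegal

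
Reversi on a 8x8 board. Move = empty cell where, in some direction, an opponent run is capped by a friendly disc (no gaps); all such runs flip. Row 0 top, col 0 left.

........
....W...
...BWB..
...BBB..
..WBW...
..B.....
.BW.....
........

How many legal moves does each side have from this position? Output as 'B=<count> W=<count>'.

Answer: B=14 W=6

Derivation:
-- B to move --
(0,3): flips 1 -> legal
(0,4): flips 2 -> legal
(0,5): flips 1 -> legal
(1,3): flips 1 -> legal
(1,5): flips 1 -> legal
(3,1): no bracket -> illegal
(3,2): flips 1 -> legal
(4,1): flips 1 -> legal
(4,5): flips 1 -> legal
(5,1): flips 1 -> legal
(5,3): flips 1 -> legal
(5,4): flips 1 -> legal
(5,5): flips 1 -> legal
(6,3): flips 1 -> legal
(7,1): no bracket -> illegal
(7,2): flips 1 -> legal
(7,3): no bracket -> illegal
B mobility = 14
-- W to move --
(1,2): no bracket -> illegal
(1,3): no bracket -> illegal
(1,5): no bracket -> illegal
(1,6): no bracket -> illegal
(2,2): flips 2 -> legal
(2,6): flips 2 -> legal
(3,2): flips 1 -> legal
(3,6): flips 1 -> legal
(4,1): no bracket -> illegal
(4,5): no bracket -> illegal
(4,6): flips 1 -> legal
(5,0): no bracket -> illegal
(5,1): no bracket -> illegal
(5,3): no bracket -> illegal
(5,4): no bracket -> illegal
(6,0): flips 1 -> legal
(6,3): no bracket -> illegal
(7,0): no bracket -> illegal
(7,1): no bracket -> illegal
(7,2): no bracket -> illegal
W mobility = 6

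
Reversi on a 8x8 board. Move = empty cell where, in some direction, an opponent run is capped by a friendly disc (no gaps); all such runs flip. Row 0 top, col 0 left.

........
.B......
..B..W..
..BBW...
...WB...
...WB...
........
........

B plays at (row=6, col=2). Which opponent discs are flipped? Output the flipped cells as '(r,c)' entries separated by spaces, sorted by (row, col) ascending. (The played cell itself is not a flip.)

Dir NW: first cell '.' (not opp) -> no flip
Dir N: first cell '.' (not opp) -> no flip
Dir NE: opp run (5,3) capped by B -> flip
Dir W: first cell '.' (not opp) -> no flip
Dir E: first cell '.' (not opp) -> no flip
Dir SW: first cell '.' (not opp) -> no flip
Dir S: first cell '.' (not opp) -> no flip
Dir SE: first cell '.' (not opp) -> no flip

Answer: (5,3)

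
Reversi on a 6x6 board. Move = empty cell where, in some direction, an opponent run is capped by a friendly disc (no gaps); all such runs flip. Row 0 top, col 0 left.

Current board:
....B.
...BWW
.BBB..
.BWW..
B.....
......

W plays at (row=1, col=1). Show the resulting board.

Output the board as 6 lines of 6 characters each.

Answer: ....B.
.W.BWW
.BWB..
.BWW..
B.....
......

Derivation:
Place W at (1,1); scan 8 dirs for brackets.
Dir NW: first cell '.' (not opp) -> no flip
Dir N: first cell '.' (not opp) -> no flip
Dir NE: first cell '.' (not opp) -> no flip
Dir W: first cell '.' (not opp) -> no flip
Dir E: first cell '.' (not opp) -> no flip
Dir SW: first cell '.' (not opp) -> no flip
Dir S: opp run (2,1) (3,1), next='.' -> no flip
Dir SE: opp run (2,2) capped by W -> flip
All flips: (2,2)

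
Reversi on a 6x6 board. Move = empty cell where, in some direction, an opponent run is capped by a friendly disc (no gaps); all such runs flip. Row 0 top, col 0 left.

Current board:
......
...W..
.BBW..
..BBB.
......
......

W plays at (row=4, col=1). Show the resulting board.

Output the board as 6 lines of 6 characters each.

Answer: ......
...W..
.BBW..
..WBB.
.W....
......

Derivation:
Place W at (4,1); scan 8 dirs for brackets.
Dir NW: first cell '.' (not opp) -> no flip
Dir N: first cell '.' (not opp) -> no flip
Dir NE: opp run (3,2) capped by W -> flip
Dir W: first cell '.' (not opp) -> no flip
Dir E: first cell '.' (not opp) -> no flip
Dir SW: first cell '.' (not opp) -> no flip
Dir S: first cell '.' (not opp) -> no flip
Dir SE: first cell '.' (not opp) -> no flip
All flips: (3,2)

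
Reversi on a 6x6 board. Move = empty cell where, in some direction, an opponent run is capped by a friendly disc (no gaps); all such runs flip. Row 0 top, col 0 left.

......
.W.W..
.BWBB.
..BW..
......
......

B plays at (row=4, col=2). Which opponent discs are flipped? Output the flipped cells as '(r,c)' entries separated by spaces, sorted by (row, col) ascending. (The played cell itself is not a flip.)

Answer: (3,3)

Derivation:
Dir NW: first cell '.' (not opp) -> no flip
Dir N: first cell 'B' (not opp) -> no flip
Dir NE: opp run (3,3) capped by B -> flip
Dir W: first cell '.' (not opp) -> no flip
Dir E: first cell '.' (not opp) -> no flip
Dir SW: first cell '.' (not opp) -> no flip
Dir S: first cell '.' (not opp) -> no flip
Dir SE: first cell '.' (not opp) -> no flip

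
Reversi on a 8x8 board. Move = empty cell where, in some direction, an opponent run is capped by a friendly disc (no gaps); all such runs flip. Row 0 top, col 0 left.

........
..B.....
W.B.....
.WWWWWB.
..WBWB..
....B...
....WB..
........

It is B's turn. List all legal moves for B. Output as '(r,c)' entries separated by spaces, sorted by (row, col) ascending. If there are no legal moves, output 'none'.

Answer: (2,1) (2,3) (2,4) (2,5) (3,0) (4,0) (4,1) (5,2) (5,5) (6,3) (7,4)

Derivation:
(1,0): no bracket -> illegal
(1,1): no bracket -> illegal
(2,1): flips 1 -> legal
(2,3): flips 2 -> legal
(2,4): flips 2 -> legal
(2,5): flips 2 -> legal
(2,6): no bracket -> illegal
(3,0): flips 5 -> legal
(4,0): flips 1 -> legal
(4,1): flips 1 -> legal
(4,6): no bracket -> illegal
(5,1): no bracket -> illegal
(5,2): flips 2 -> legal
(5,3): no bracket -> illegal
(5,5): flips 2 -> legal
(6,3): flips 1 -> legal
(7,3): no bracket -> illegal
(7,4): flips 1 -> legal
(7,5): no bracket -> illegal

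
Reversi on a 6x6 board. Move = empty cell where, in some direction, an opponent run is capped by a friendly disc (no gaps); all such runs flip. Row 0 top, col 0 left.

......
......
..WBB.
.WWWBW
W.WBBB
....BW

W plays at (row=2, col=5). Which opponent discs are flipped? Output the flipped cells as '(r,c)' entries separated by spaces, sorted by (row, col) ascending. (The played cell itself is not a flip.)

Answer: (2,3) (2,4)

Derivation:
Dir NW: first cell '.' (not opp) -> no flip
Dir N: first cell '.' (not opp) -> no flip
Dir NE: edge -> no flip
Dir W: opp run (2,4) (2,3) capped by W -> flip
Dir E: edge -> no flip
Dir SW: opp run (3,4) (4,3), next='.' -> no flip
Dir S: first cell 'W' (not opp) -> no flip
Dir SE: edge -> no flip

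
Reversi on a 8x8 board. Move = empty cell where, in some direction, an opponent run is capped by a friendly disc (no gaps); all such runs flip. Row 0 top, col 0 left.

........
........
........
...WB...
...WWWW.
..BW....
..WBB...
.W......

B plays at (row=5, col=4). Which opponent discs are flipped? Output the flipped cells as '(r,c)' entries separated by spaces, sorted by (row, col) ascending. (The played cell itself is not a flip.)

Answer: (4,4) (5,3)

Derivation:
Dir NW: opp run (4,3), next='.' -> no flip
Dir N: opp run (4,4) capped by B -> flip
Dir NE: opp run (4,5), next='.' -> no flip
Dir W: opp run (5,3) capped by B -> flip
Dir E: first cell '.' (not opp) -> no flip
Dir SW: first cell 'B' (not opp) -> no flip
Dir S: first cell 'B' (not opp) -> no flip
Dir SE: first cell '.' (not opp) -> no flip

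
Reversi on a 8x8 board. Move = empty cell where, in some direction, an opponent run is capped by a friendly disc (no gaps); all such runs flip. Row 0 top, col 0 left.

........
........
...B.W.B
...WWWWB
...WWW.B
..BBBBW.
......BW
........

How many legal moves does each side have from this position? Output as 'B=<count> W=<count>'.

Answer: B=10 W=10

Derivation:
-- B to move --
(1,4): flips 2 -> legal
(1,5): flips 3 -> legal
(1,6): flips 3 -> legal
(2,2): flips 2 -> legal
(2,4): flips 2 -> legal
(2,6): flips 2 -> legal
(3,2): flips 5 -> legal
(4,2): no bracket -> illegal
(4,6): flips 1 -> legal
(5,7): flips 1 -> legal
(6,5): flips 1 -> legal
(7,6): no bracket -> illegal
(7,7): no bracket -> illegal
B mobility = 10
-- W to move --
(1,2): flips 1 -> legal
(1,3): flips 1 -> legal
(1,4): no bracket -> illegal
(1,6): no bracket -> illegal
(1,7): no bracket -> illegal
(2,2): no bracket -> illegal
(2,4): no bracket -> illegal
(2,6): no bracket -> illegal
(3,2): no bracket -> illegal
(4,1): no bracket -> illegal
(4,2): no bracket -> illegal
(4,6): no bracket -> illegal
(5,1): flips 4 -> legal
(5,7): no bracket -> illegal
(6,1): flips 1 -> legal
(6,2): flips 1 -> legal
(6,3): flips 2 -> legal
(6,4): flips 1 -> legal
(6,5): flips 3 -> legal
(7,5): no bracket -> illegal
(7,6): flips 1 -> legal
(7,7): flips 2 -> legal
W mobility = 10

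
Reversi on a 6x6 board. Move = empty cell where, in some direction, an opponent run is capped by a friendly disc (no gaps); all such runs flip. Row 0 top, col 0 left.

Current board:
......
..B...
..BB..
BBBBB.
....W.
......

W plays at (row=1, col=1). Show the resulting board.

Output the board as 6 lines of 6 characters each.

Place W at (1,1); scan 8 dirs for brackets.
Dir NW: first cell '.' (not opp) -> no flip
Dir N: first cell '.' (not opp) -> no flip
Dir NE: first cell '.' (not opp) -> no flip
Dir W: first cell '.' (not opp) -> no flip
Dir E: opp run (1,2), next='.' -> no flip
Dir SW: first cell '.' (not opp) -> no flip
Dir S: first cell '.' (not opp) -> no flip
Dir SE: opp run (2,2) (3,3) capped by W -> flip
All flips: (2,2) (3,3)

Answer: ......
.WB...
..WB..
BBBWB.
....W.
......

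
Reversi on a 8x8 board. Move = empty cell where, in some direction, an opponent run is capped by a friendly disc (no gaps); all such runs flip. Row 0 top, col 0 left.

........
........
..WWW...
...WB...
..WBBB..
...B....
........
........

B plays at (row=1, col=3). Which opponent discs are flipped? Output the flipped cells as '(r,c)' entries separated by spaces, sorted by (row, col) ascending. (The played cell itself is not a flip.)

Dir NW: first cell '.' (not opp) -> no flip
Dir N: first cell '.' (not opp) -> no flip
Dir NE: first cell '.' (not opp) -> no flip
Dir W: first cell '.' (not opp) -> no flip
Dir E: first cell '.' (not opp) -> no flip
Dir SW: opp run (2,2), next='.' -> no flip
Dir S: opp run (2,3) (3,3) capped by B -> flip
Dir SE: opp run (2,4), next='.' -> no flip

Answer: (2,3) (3,3)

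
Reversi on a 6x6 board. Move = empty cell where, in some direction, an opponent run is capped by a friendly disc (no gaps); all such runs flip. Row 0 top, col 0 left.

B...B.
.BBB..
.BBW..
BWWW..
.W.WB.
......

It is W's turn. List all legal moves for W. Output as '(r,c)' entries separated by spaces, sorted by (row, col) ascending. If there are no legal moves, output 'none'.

Answer: (0,1) (0,2) (0,3) (1,0) (2,0) (4,5) (5,5)

Derivation:
(0,1): flips 3 -> legal
(0,2): flips 2 -> legal
(0,3): flips 1 -> legal
(0,5): no bracket -> illegal
(1,0): flips 1 -> legal
(1,4): no bracket -> illegal
(1,5): no bracket -> illegal
(2,0): flips 2 -> legal
(2,4): no bracket -> illegal
(3,4): no bracket -> illegal
(3,5): no bracket -> illegal
(4,0): no bracket -> illegal
(4,5): flips 1 -> legal
(5,3): no bracket -> illegal
(5,4): no bracket -> illegal
(5,5): flips 1 -> legal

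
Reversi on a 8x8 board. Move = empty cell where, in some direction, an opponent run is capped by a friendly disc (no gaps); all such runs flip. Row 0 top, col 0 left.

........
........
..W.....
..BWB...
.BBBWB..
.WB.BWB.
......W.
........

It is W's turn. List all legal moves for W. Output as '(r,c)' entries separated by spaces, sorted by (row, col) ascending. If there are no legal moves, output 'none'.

(2,1): no bracket -> illegal
(2,3): no bracket -> illegal
(2,4): flips 1 -> legal
(2,5): no bracket -> illegal
(3,0): no bracket -> illegal
(3,1): flips 2 -> legal
(3,5): flips 2 -> legal
(3,6): no bracket -> illegal
(4,0): flips 3 -> legal
(4,6): flips 2 -> legal
(4,7): no bracket -> illegal
(5,0): no bracket -> illegal
(5,3): flips 3 -> legal
(5,7): flips 1 -> legal
(6,1): no bracket -> illegal
(6,2): flips 3 -> legal
(6,3): no bracket -> illegal
(6,4): flips 1 -> legal
(6,5): no bracket -> illegal
(6,7): no bracket -> illegal

Answer: (2,4) (3,1) (3,5) (4,0) (4,6) (5,3) (5,7) (6,2) (6,4)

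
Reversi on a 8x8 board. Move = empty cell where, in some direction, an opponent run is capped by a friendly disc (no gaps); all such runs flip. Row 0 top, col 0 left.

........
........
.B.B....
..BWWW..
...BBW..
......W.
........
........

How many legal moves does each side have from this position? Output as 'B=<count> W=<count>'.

-- B to move --
(2,2): flips 1 -> legal
(2,4): flips 1 -> legal
(2,5): flips 1 -> legal
(2,6): flips 1 -> legal
(3,6): flips 3 -> legal
(4,2): no bracket -> illegal
(4,6): flips 1 -> legal
(4,7): no bracket -> illegal
(5,4): no bracket -> illegal
(5,5): no bracket -> illegal
(5,7): no bracket -> illegal
(6,5): no bracket -> illegal
(6,6): no bracket -> illegal
(6,7): flips 3 -> legal
B mobility = 7
-- W to move --
(1,0): no bracket -> illegal
(1,1): no bracket -> illegal
(1,2): flips 1 -> legal
(1,3): flips 1 -> legal
(1,4): no bracket -> illegal
(2,0): no bracket -> illegal
(2,2): no bracket -> illegal
(2,4): no bracket -> illegal
(3,0): no bracket -> illegal
(3,1): flips 1 -> legal
(4,1): no bracket -> illegal
(4,2): flips 2 -> legal
(5,2): flips 1 -> legal
(5,3): flips 2 -> legal
(5,4): flips 1 -> legal
(5,5): flips 1 -> legal
W mobility = 8

Answer: B=7 W=8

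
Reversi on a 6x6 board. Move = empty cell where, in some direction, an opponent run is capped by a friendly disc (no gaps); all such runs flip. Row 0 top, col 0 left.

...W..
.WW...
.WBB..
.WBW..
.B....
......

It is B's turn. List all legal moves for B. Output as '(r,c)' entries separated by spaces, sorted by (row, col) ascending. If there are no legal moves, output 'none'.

(0,0): flips 1 -> legal
(0,1): flips 4 -> legal
(0,2): flips 1 -> legal
(0,4): no bracket -> illegal
(1,0): flips 1 -> legal
(1,3): no bracket -> illegal
(1,4): no bracket -> illegal
(2,0): flips 1 -> legal
(2,4): no bracket -> illegal
(3,0): flips 1 -> legal
(3,4): flips 1 -> legal
(4,0): flips 1 -> legal
(4,2): no bracket -> illegal
(4,3): flips 1 -> legal
(4,4): flips 1 -> legal

Answer: (0,0) (0,1) (0,2) (1,0) (2,0) (3,0) (3,4) (4,0) (4,3) (4,4)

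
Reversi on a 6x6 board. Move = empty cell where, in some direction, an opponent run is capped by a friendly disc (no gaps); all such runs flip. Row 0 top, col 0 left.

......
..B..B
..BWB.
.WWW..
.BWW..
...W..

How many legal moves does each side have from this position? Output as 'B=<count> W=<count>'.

-- B to move --
(1,3): no bracket -> illegal
(1,4): flips 2 -> legal
(2,0): no bracket -> illegal
(2,1): flips 1 -> legal
(3,0): no bracket -> illegal
(3,4): flips 1 -> legal
(4,0): flips 1 -> legal
(4,4): flips 3 -> legal
(5,1): flips 2 -> legal
(5,2): flips 2 -> legal
(5,4): no bracket -> illegal
B mobility = 7
-- W to move --
(0,1): flips 1 -> legal
(0,2): flips 2 -> legal
(0,3): no bracket -> illegal
(0,4): no bracket -> illegal
(0,5): no bracket -> illegal
(1,1): flips 1 -> legal
(1,3): flips 1 -> legal
(1,4): no bracket -> illegal
(2,1): flips 1 -> legal
(2,5): flips 1 -> legal
(3,0): no bracket -> illegal
(3,4): no bracket -> illegal
(3,5): no bracket -> illegal
(4,0): flips 1 -> legal
(5,0): flips 1 -> legal
(5,1): flips 1 -> legal
(5,2): no bracket -> illegal
W mobility = 9

Answer: B=7 W=9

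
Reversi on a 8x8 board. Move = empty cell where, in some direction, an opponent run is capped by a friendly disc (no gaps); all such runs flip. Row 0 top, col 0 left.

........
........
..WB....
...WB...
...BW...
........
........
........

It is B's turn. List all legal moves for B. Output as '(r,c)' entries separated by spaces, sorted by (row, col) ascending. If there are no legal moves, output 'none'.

(1,1): no bracket -> illegal
(1,2): no bracket -> illegal
(1,3): no bracket -> illegal
(2,1): flips 1 -> legal
(2,4): no bracket -> illegal
(3,1): no bracket -> illegal
(3,2): flips 1 -> legal
(3,5): no bracket -> illegal
(4,2): no bracket -> illegal
(4,5): flips 1 -> legal
(5,3): no bracket -> illegal
(5,4): flips 1 -> legal
(5,5): no bracket -> illegal

Answer: (2,1) (3,2) (4,5) (5,4)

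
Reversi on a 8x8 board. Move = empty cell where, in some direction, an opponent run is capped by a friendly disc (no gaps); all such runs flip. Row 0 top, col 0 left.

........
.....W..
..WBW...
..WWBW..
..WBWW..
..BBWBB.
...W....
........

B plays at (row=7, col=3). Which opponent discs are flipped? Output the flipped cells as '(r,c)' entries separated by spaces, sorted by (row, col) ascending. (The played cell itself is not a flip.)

Dir NW: first cell '.' (not opp) -> no flip
Dir N: opp run (6,3) capped by B -> flip
Dir NE: first cell '.' (not opp) -> no flip
Dir W: first cell '.' (not opp) -> no flip
Dir E: first cell '.' (not opp) -> no flip
Dir SW: edge -> no flip
Dir S: edge -> no flip
Dir SE: edge -> no flip

Answer: (6,3)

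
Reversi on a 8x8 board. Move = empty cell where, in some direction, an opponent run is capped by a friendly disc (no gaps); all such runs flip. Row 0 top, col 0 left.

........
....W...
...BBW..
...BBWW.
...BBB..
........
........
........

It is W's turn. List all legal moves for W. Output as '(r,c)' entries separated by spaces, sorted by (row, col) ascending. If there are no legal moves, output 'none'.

Answer: (1,3) (2,2) (3,2) (5,2) (5,3) (5,4) (5,5)

Derivation:
(1,2): no bracket -> illegal
(1,3): flips 1 -> legal
(1,5): no bracket -> illegal
(2,2): flips 2 -> legal
(3,2): flips 3 -> legal
(4,2): no bracket -> illegal
(4,6): no bracket -> illegal
(5,2): flips 2 -> legal
(5,3): flips 1 -> legal
(5,4): flips 4 -> legal
(5,5): flips 1 -> legal
(5,6): no bracket -> illegal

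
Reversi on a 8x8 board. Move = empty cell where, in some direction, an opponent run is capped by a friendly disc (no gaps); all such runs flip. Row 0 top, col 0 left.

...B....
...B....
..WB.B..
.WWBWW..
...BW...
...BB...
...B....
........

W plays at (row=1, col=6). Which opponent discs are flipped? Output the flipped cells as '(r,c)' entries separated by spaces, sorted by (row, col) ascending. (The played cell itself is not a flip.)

Dir NW: first cell '.' (not opp) -> no flip
Dir N: first cell '.' (not opp) -> no flip
Dir NE: first cell '.' (not opp) -> no flip
Dir W: first cell '.' (not opp) -> no flip
Dir E: first cell '.' (not opp) -> no flip
Dir SW: opp run (2,5) capped by W -> flip
Dir S: first cell '.' (not opp) -> no flip
Dir SE: first cell '.' (not opp) -> no flip

Answer: (2,5)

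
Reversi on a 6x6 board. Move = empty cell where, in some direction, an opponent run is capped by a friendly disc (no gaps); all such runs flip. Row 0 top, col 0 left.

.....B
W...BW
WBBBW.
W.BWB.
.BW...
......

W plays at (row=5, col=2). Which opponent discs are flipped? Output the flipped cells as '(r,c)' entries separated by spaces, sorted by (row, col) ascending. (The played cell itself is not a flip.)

Dir NW: opp run (4,1) capped by W -> flip
Dir N: first cell 'W' (not opp) -> no flip
Dir NE: first cell '.' (not opp) -> no flip
Dir W: first cell '.' (not opp) -> no flip
Dir E: first cell '.' (not opp) -> no flip
Dir SW: edge -> no flip
Dir S: edge -> no flip
Dir SE: edge -> no flip

Answer: (4,1)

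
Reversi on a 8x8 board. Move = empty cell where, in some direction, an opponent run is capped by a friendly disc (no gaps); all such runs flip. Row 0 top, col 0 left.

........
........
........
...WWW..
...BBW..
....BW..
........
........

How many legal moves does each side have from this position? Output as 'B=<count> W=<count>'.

-- B to move --
(2,2): flips 1 -> legal
(2,3): flips 1 -> legal
(2,4): flips 1 -> legal
(2,5): flips 1 -> legal
(2,6): flips 1 -> legal
(3,2): no bracket -> illegal
(3,6): flips 1 -> legal
(4,2): no bracket -> illegal
(4,6): flips 1 -> legal
(5,6): flips 1 -> legal
(6,4): no bracket -> illegal
(6,5): no bracket -> illegal
(6,6): flips 1 -> legal
B mobility = 9
-- W to move --
(3,2): no bracket -> illegal
(4,2): flips 2 -> legal
(5,2): flips 1 -> legal
(5,3): flips 3 -> legal
(6,3): flips 1 -> legal
(6,4): flips 2 -> legal
(6,5): no bracket -> illegal
W mobility = 5

Answer: B=9 W=5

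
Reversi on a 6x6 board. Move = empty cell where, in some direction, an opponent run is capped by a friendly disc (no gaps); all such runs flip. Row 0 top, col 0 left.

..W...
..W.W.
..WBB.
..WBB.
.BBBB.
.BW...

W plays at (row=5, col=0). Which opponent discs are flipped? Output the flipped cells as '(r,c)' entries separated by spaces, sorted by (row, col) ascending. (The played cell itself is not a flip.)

Dir NW: edge -> no flip
Dir N: first cell '.' (not opp) -> no flip
Dir NE: opp run (4,1) capped by W -> flip
Dir W: edge -> no flip
Dir E: opp run (5,1) capped by W -> flip
Dir SW: edge -> no flip
Dir S: edge -> no flip
Dir SE: edge -> no flip

Answer: (4,1) (5,1)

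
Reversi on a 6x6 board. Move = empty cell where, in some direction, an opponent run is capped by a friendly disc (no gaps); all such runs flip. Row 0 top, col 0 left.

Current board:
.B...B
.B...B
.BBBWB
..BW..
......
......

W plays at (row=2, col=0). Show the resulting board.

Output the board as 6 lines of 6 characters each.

Place W at (2,0); scan 8 dirs for brackets.
Dir NW: edge -> no flip
Dir N: first cell '.' (not opp) -> no flip
Dir NE: opp run (1,1), next='.' -> no flip
Dir W: edge -> no flip
Dir E: opp run (2,1) (2,2) (2,3) capped by W -> flip
Dir SW: edge -> no flip
Dir S: first cell '.' (not opp) -> no flip
Dir SE: first cell '.' (not opp) -> no flip
All flips: (2,1) (2,2) (2,3)

Answer: .B...B
.B...B
WWWWWB
..BW..
......
......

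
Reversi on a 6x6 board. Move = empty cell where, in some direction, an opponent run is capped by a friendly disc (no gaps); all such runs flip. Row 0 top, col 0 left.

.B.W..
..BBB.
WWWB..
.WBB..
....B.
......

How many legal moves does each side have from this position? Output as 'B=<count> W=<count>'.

-- B to move --
(0,2): no bracket -> illegal
(0,4): no bracket -> illegal
(1,0): flips 1 -> legal
(1,1): flips 1 -> legal
(3,0): flips 2 -> legal
(4,0): flips 2 -> legal
(4,1): no bracket -> illegal
(4,2): no bracket -> illegal
B mobility = 4
-- W to move --
(0,0): no bracket -> illegal
(0,2): flips 1 -> legal
(0,4): flips 1 -> legal
(0,5): no bracket -> illegal
(1,0): no bracket -> illegal
(1,1): no bracket -> illegal
(1,5): no bracket -> illegal
(2,4): flips 1 -> legal
(2,5): flips 1 -> legal
(3,4): flips 2 -> legal
(3,5): no bracket -> illegal
(4,1): no bracket -> illegal
(4,2): flips 1 -> legal
(4,3): flips 4 -> legal
(4,5): no bracket -> illegal
(5,3): no bracket -> illegal
(5,4): no bracket -> illegal
(5,5): flips 2 -> legal
W mobility = 8

Answer: B=4 W=8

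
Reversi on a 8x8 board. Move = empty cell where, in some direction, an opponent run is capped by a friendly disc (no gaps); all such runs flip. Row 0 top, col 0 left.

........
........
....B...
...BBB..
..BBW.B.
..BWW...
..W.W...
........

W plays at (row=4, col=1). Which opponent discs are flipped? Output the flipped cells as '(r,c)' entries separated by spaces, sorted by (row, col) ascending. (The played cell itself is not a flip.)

Answer: (4,2) (4,3)

Derivation:
Dir NW: first cell '.' (not opp) -> no flip
Dir N: first cell '.' (not opp) -> no flip
Dir NE: first cell '.' (not opp) -> no flip
Dir W: first cell '.' (not opp) -> no flip
Dir E: opp run (4,2) (4,3) capped by W -> flip
Dir SW: first cell '.' (not opp) -> no flip
Dir S: first cell '.' (not opp) -> no flip
Dir SE: opp run (5,2), next='.' -> no flip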